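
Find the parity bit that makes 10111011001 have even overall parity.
Sum of data bits: 1+0+1+1+1+0+1+1+0+0+1 = 7.
7 mod 2 = 1, so parity bit = 1.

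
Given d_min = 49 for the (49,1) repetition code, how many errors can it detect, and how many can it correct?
Detection only: up to d_min − 1 = 48 errors.
Correction: up to ⌊(d_min − 1)/2⌋ = ⌊48/2⌋ = 24 errors.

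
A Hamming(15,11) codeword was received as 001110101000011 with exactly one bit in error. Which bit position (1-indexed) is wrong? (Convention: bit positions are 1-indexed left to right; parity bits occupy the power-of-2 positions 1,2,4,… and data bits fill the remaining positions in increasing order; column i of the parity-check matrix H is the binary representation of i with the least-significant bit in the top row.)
Syndrome s = H · r^T (mod 2), r = 001110101000011:
  s[0] = (101010101010101)·(001110101000011) mod 2 = 0+0+1+0+1+0+1+0+1+0+0+0+0+0+1 mod 2 = 1
  s[1] = (011001100110011)·(001110101000011) mod 2 = 0+0+1+0+0+0+1+0+0+0+0+0+0+1+1 mod 2 = 0
  s[2] = (000111100001111)·(001110101000011) mod 2 = 0+0+0+1+1+0+1+0+0+0+0+0+0+1+1 mod 2 = 1
  s[3] = (000000011111111)·(001110101000011) mod 2 = 0+0+0+0+0+0+0+0+1+0+0+0+0+1+1 mod 2 = 1
Syndrome = 1011
Column i of H is the binary representation of i, so the syndrome is the binary index of the flipped bit.
Read s = 1011 with s[0] as LSB: 1·2^0 + 0·2^1 + 1·2^2 + 1·2^3 = 13.
Error is at bit position 13.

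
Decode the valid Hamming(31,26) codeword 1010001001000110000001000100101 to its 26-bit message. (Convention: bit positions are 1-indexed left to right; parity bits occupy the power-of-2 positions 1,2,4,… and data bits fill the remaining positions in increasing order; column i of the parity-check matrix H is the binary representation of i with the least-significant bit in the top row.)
Parity bits occupy power-of-2 positions; data bits are at positions {3,5,6,7,9,10,11,12,13,14,15,17,18,19,20,21,22,23,24,25,26,27,28,29,30,31} (1-indexed).
Extract: c[3]=1 c[5]=0 c[6]=0 c[7]=1 c[9]=0 c[10]=1 c[11]=0 c[12]=0 c[13]=0 c[14]=1 c[15]=1 c[17]=0 c[18]=0 c[19]=0 c[20]=0 c[21]=0 c[22]=1 c[23]=0 c[24]=0 c[25]=0 c[26]=1 c[27]=0 c[28]=0 c[29]=1 c[30]=0 c[31]=1
Data = 10010100011000001000100101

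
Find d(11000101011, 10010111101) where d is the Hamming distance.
XOR = 01010010110, count of 1s = 5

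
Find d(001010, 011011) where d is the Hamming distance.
XOR = 010001, count of 1s = 2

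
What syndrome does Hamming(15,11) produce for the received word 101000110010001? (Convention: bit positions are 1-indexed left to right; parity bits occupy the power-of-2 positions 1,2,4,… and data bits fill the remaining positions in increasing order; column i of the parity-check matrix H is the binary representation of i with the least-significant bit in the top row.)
Syndrome s = H · r^T (mod 2), r = 101000110010001:
  s[0] = (101010101010101)·(101000110010001) mod 2 = 1+0+1+0+0+0+1+0+0+0+1+0+0+0+1 mod 2 = 1
  s[1] = (011001100110011)·(101000110010001) mod 2 = 0+0+1+0+0+0+1+0+0+0+1+0+0+0+1 mod 2 = 0
  s[2] = (000111100001111)·(101000110010001) mod 2 = 0+0+0+0+0+0+1+0+0+0+0+0+0+0+1 mod 2 = 0
  s[3] = (000000011111111)·(101000110010001) mod 2 = 0+0+0+0+0+0+0+1+0+0+1+0+0+0+1 mod 2 = 1
Syndrome = 1001
Non-zero syndrome: error at position 9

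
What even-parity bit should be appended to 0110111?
Sum of data bits: 0+1+1+0+1+1+1 = 5.
5 mod 2 = 1, so parity bit = 1.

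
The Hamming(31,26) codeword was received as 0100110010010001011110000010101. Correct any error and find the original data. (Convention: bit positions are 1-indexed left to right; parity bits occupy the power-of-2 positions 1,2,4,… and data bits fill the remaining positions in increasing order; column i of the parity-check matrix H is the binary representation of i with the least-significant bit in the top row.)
Syndrome s = H · r^T (mod 2), r = 0100110010010001011110000010101:
  s[0] = (1010101010101010101010101010101)·(0100110010010001011110000010101) mod 2 = 0+0+0+0+1+0+0+0+1+0+0+0+0+0+0+0+0+0+1+0+1+0+0+0+0+0+1+0+1+0+1 mod 2 = 1
  s[1] = (0110011001100110011001100110011)·(0100110010010001011110000010101) mod 2 = 0+1+0+0+0+1+0+0+0+0+0+0+0+0+0+0+0+1+1+0+0+0+0+0+0+0+1+0+0+0+1 mod 2 = 0
  s[2] = (0001111000011110000111100001111)·(0100110010010001011110000010101) mod 2 = 0+0+0+0+1+1+0+0+0+0+0+1+0+0+0+0+0+0+0+1+1+0+0+0+0+0+0+0+1+0+1 mod 2 = 1
  s[3] = (0000000111111110000000011111111)·(0100110010010001011110000010101) mod 2 = 0+0+0+0+0+0+0+0+1+0+0+1+0+0+0+0+0+0+0+0+0+0+0+0+0+0+1+0+1+0+1 mod 2 = 1
  s[4] = (0000000000000001111111111111111)·(0100110010010001011110000010101) mod 2 = 0+0+0+0+0+0+0+0+0+0+0+0+0+0+0+1+0+1+1+1+1+0+0+0+0+0+1+0+1+0+1 mod 2 = 0
Syndrome = 10110
Column 13 of H equals this syndrome → error at bit 13 (1-indexed).
Flip bit 13: 0100110010010001011110000010101 → 0100110010011001011110000010101
Extract data bits at positions {3,5,6,7,9,10,11,12,13,14,15,17,18,19,20,21,22,23,24,25,26,27,28,29,30,31}: 01101001100011110000010101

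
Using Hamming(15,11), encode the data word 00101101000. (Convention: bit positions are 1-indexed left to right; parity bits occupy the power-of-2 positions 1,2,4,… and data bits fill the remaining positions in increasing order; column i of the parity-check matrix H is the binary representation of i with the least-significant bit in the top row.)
Codeword c = d · G (mod 2), d = 00101101000:
  c[0] = d·G[:,0] = (00101101000)·(11011010101) mod 2 = 0+0+0+0+1+0+0+0+0+0+0 mod 2 = 1
  c[1] = d·G[:,1] = (00101101000)·(10110110011) mod 2 = 0+0+1+0+0+1+0+0+0+0+0 mod 2 = 0
  c[2] = d·G[:,2] = (00101101000)·(10000000000) mod 2 = 0+0+0+0+0+0+0+0+0+0+0 mod 2 = 0
  c[3] = d·G[:,3] = (00101101000)·(01110001111) mod 2 = 0+0+1+0+0+0+0+1+0+0+0 mod 2 = 0
  c[4] = d·G[:,4] = (00101101000)·(01000000000) mod 2 = 0+0+0+0+0+0+0+0+0+0+0 mod 2 = 0
  c[5] = d·G[:,5] = (00101101000)·(00100000000) mod 2 = 0+0+1+0+0+0+0+0+0+0+0 mod 2 = 1
  c[6] = d·G[:,6] = (00101101000)·(00010000000) mod 2 = 0+0+0+0+0+0+0+0+0+0+0 mod 2 = 0
  c[7] = d·G[:,7] = (00101101000)·(00001111111) mod 2 = 0+0+0+0+1+1+0+1+0+0+0 mod 2 = 1
  c[8] = d·G[:,8] = (00101101000)·(00001000000) mod 2 = 0+0+0+0+1+0+0+0+0+0+0 mod 2 = 1
  c[9] = d·G[:,9] = (00101101000)·(00000100000) mod 2 = 0+0+0+0+0+1+0+0+0+0+0 mod 2 = 1
  c[10] = d·G[:,10] = (00101101000)·(00000010000) mod 2 = 0+0+0+0+0+0+0+0+0+0+0 mod 2 = 0
  c[11] = d·G[:,11] = (00101101000)·(00000001000) mod 2 = 0+0+0+0+0+0+0+1+0+0+0 mod 2 = 1
  c[12] = d·G[:,12] = (00101101000)·(00000000100) mod 2 = 0+0+0+0+0+0+0+0+0+0+0 mod 2 = 0
  c[13] = d·G[:,13] = (00101101000)·(00000000010) mod 2 = 0+0+0+0+0+0+0+0+0+0+0 mod 2 = 0
  c[14] = d·G[:,14] = (00101101000)·(00000000001) mod 2 = 0+0+0+0+0+0+0+0+0+0+0 mod 2 = 0
Codeword = 100001011101000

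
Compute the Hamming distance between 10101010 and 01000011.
XOR = 11101001, count of 1s = 5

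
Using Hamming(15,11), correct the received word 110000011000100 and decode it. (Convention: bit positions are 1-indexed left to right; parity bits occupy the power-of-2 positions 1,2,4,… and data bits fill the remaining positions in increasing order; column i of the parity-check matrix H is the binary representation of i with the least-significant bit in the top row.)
Syndrome s = H · r^T (mod 2), r = 110000011000100:
  s[0] = (101010101010101)·(110000011000100) mod 2 = 1+0+0+0+0+0+0+0+1+0+0+0+1+0+0 mod 2 = 1
  s[1] = (011001100110011)·(110000011000100) mod 2 = 0+1+0+0+0+0+0+0+0+0+0+0+0+0+0 mod 2 = 1
  s[2] = (000111100001111)·(110000011000100) mod 2 = 0+0+0+0+0+0+0+0+0+0+0+0+1+0+0 mod 2 = 1
  s[3] = (000000011111111)·(110000011000100) mod 2 = 0+0+0+0+0+0+0+1+1+0+0+0+1+0+0 mod 2 = 1
Syndrome = 1111
Column 15 of H equals this syndrome → error at bit 15 (1-indexed).
Flip bit 15: 110000011000100 → 110000011000101
Extract data bits at positions {3,5,6,7,9,10,11,12,13,14,15}: 00001000101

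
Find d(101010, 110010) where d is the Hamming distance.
XOR = 011000, count of 1s = 2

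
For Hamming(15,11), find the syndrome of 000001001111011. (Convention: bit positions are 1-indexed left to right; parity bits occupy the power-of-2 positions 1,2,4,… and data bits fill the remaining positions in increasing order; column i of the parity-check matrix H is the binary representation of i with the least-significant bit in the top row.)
Syndrome s = H · r^T (mod 2), r = 000001001111011:
  s[0] = (101010101010101)·(000001001111011) mod 2 = 0+0+0+0+0+0+0+0+1+0+1+0+0+0+1 mod 2 = 1
  s[1] = (011001100110011)·(000001001111011) mod 2 = 0+0+0+0+0+1+0+0+0+1+1+0+0+1+1 mod 2 = 1
  s[2] = (000111100001111)·(000001001111011) mod 2 = 0+0+0+0+0+1+0+0+0+0+0+1+0+1+1 mod 2 = 0
  s[3] = (000000011111111)·(000001001111011) mod 2 = 0+0+0+0+0+0+0+0+1+1+1+1+0+1+1 mod 2 = 0
Syndrome = 1100
Non-zero syndrome: error at position 3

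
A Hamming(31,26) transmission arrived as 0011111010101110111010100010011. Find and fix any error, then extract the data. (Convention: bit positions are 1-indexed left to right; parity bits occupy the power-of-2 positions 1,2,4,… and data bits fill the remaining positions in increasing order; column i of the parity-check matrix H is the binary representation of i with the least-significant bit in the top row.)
Syndrome s = H · r^T (mod 2), r = 0011111010101110111010100010011:
  s[0] = (1010101010101010101010101010101)·(0011111010101110111010100010011) mod 2 = 0+0+1+0+1+0+1+0+1+0+1+0+1+0+1+0+1+0+1+0+1+0+1+0+0+0+1+0+0+0+1 mod 2 = 1
  s[1] = (0110011001100110011001100110011)·(0011111010101110111010100010011) mod 2 = 0+0+1+0+0+1+1+0+0+0+1+0+0+1+1+0+0+1+1+0+0+0+1+0+0+0+1+0+0+1+1 mod 2 = 0
  s[2] = (0001111000011110000111100001111)·(0011111010101110111010100010011) mod 2 = 0+0+0+1+1+1+1+0+0+0+0+0+1+1+1+0+0+0+0+0+1+0+1+0+0+0+0+0+0+1+1 mod 2 = 1
  s[3] = (0000000111111110000000011111111)·(0011111010101110111010100010011) mod 2 = 0+0+0+0+0+0+0+0+1+0+1+0+1+1+1+0+0+0+0+0+0+0+0+0+0+0+1+0+0+1+1 mod 2 = 0
  s[4] = (0000000000000001111111111111111)·(0011111010101110111010100010011) mod 2 = 0+0+0+0+0+0+0+0+0+0+0+0+0+0+0+0+1+1+1+0+1+0+1+0+0+0+1+0+0+1+1 mod 2 = 0
Syndrome = 10100
Column 5 of H equals this syndrome → error at bit 5 (1-indexed).
Flip bit 5: 0011111010101110111010100010011 → 0011011010101110111010100010011
Extract data bits at positions {3,5,6,7,9,10,11,12,13,14,15,17,18,19,20,21,22,23,24,25,26,27,28,29,30,31}: 10111010111111010100010011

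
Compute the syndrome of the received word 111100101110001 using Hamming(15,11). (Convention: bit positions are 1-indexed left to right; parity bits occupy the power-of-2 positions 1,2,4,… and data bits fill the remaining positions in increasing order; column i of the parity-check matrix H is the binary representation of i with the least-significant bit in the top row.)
Syndrome s = H · r^T (mod 2), r = 111100101110001:
  s[0] = (101010101010101)·(111100101110001) mod 2 = 1+0+1+0+0+0+1+0+1+0+1+0+0+0+1 mod 2 = 0
  s[1] = (011001100110011)·(111100101110001) mod 2 = 0+1+1+0+0+0+1+0+0+1+1+0+0+0+1 mod 2 = 0
  s[2] = (000111100001111)·(111100101110001) mod 2 = 0+0+0+1+0+0+1+0+0+0+0+0+0+0+1 mod 2 = 1
  s[3] = (000000011111111)·(111100101110001) mod 2 = 0+0+0+0+0+0+0+0+1+1+1+0+0+0+1 mod 2 = 0
Syndrome = 0010
Non-zero syndrome: error at position 4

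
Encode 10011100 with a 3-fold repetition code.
Repeat each bit 3× and concatenate:
1→111  0→000  0→000  1→111  1→111  1→111  0→000  0→000
Codeword = 111000000111111111000000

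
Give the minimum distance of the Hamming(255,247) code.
d_min = 3 (every single-error-correcting Hamming code has d_min = 3).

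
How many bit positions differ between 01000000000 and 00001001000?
XOR = 01001001000, count of 1s = 3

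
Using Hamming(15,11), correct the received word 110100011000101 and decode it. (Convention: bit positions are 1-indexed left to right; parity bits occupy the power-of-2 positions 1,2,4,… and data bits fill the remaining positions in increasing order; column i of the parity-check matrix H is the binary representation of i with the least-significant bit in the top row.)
Syndrome s = H · r^T (mod 2), r = 110100011000101:
  s[0] = (101010101010101)·(110100011000101) mod 2 = 1+0+0+0+0+0+0+0+1+0+0+0+1+0+1 mod 2 = 0
  s[1] = (011001100110011)·(110100011000101) mod 2 = 0+1+0+0+0+0+0+0+0+0+0+0+0+0+1 mod 2 = 0
  s[2] = (000111100001111)·(110100011000101) mod 2 = 0+0+0+1+0+0+0+0+0+0+0+0+1+0+1 mod 2 = 1
  s[3] = (000000011111111)·(110100011000101) mod 2 = 0+0+0+0+0+0+0+1+1+0+0+0+1+0+1 mod 2 = 0
Syndrome = 0010
Column 4 of H equals this syndrome → error at bit 4 (1-indexed).
Flip bit 4: 110100011000101 → 110000011000101
Extract data bits at positions {3,5,6,7,9,10,11,12,13,14,15}: 00001000101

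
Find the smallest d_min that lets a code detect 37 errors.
Detecting e errors requires d_min ≥ e + 1 = 37 + 1 = 38.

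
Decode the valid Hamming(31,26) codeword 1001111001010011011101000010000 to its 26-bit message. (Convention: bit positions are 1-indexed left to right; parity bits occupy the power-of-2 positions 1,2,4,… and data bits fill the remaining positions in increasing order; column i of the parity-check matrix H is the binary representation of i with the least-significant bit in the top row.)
Parity bits occupy power-of-2 positions; data bits are at positions {3,5,6,7,9,10,11,12,13,14,15,17,18,19,20,21,22,23,24,25,26,27,28,29,30,31} (1-indexed).
Extract: c[3]=0 c[5]=1 c[6]=1 c[7]=1 c[9]=0 c[10]=1 c[11]=0 c[12]=1 c[13]=0 c[14]=0 c[15]=1 c[17]=0 c[18]=1 c[19]=1 c[20]=1 c[21]=0 c[22]=1 c[23]=0 c[24]=0 c[25]=0 c[26]=0 c[27]=1 c[28]=0 c[29]=0 c[30]=0 c[31]=0
Data = 01110101001011101000010000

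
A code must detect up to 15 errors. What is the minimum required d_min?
Detecting e errors requires d_min ≥ e + 1 = 15 + 1 = 16.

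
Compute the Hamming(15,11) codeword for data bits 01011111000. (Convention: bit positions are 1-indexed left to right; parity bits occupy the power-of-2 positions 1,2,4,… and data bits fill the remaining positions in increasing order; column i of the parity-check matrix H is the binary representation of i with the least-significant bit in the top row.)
Codeword c = d · G (mod 2), d = 01011111000:
  c[0] = d·G[:,0] = (01011111000)·(11011010101) mod 2 = 0+1+0+1+1+0+1+0+0+0+0 mod 2 = 0
  c[1] = d·G[:,1] = (01011111000)·(10110110011) mod 2 = 0+0+0+1+0+1+1+0+0+0+0 mod 2 = 1
  c[2] = d·G[:,2] = (01011111000)·(10000000000) mod 2 = 0+0+0+0+0+0+0+0+0+0+0 mod 2 = 0
  c[3] = d·G[:,3] = (01011111000)·(01110001111) mod 2 = 0+1+0+1+0+0+0+1+0+0+0 mod 2 = 1
  c[4] = d·G[:,4] = (01011111000)·(01000000000) mod 2 = 0+1+0+0+0+0+0+0+0+0+0 mod 2 = 1
  c[5] = d·G[:,5] = (01011111000)·(00100000000) mod 2 = 0+0+0+0+0+0+0+0+0+0+0 mod 2 = 0
  c[6] = d·G[:,6] = (01011111000)·(00010000000) mod 2 = 0+0+0+1+0+0+0+0+0+0+0 mod 2 = 1
  c[7] = d·G[:,7] = (01011111000)·(00001111111) mod 2 = 0+0+0+0+1+1+1+1+0+0+0 mod 2 = 0
  c[8] = d·G[:,8] = (01011111000)·(00001000000) mod 2 = 0+0+0+0+1+0+0+0+0+0+0 mod 2 = 1
  c[9] = d·G[:,9] = (01011111000)·(00000100000) mod 2 = 0+0+0+0+0+1+0+0+0+0+0 mod 2 = 1
  c[10] = d·G[:,10] = (01011111000)·(00000010000) mod 2 = 0+0+0+0+0+0+1+0+0+0+0 mod 2 = 1
  c[11] = d·G[:,11] = (01011111000)·(00000001000) mod 2 = 0+0+0+0+0+0+0+1+0+0+0 mod 2 = 1
  c[12] = d·G[:,12] = (01011111000)·(00000000100) mod 2 = 0+0+0+0+0+0+0+0+0+0+0 mod 2 = 0
  c[13] = d·G[:,13] = (01011111000)·(00000000010) mod 2 = 0+0+0+0+0+0+0+0+0+0+0 mod 2 = 0
  c[14] = d·G[:,14] = (01011111000)·(00000000001) mod 2 = 0+0+0+0+0+0+0+0+0+0+0 mod 2 = 0
Codeword = 010110101111000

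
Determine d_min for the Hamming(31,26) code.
d_min = 3 (every single-error-correcting Hamming code has d_min = 3).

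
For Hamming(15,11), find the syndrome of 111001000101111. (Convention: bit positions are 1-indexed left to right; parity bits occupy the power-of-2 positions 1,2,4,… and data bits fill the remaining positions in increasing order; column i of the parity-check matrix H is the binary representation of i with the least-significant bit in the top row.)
Syndrome s = H · r^T (mod 2), r = 111001000101111:
  s[0] = (101010101010101)·(111001000101111) mod 2 = 1+0+1+0+0+0+0+0+0+0+0+0+1+0+1 mod 2 = 0
  s[1] = (011001100110011)·(111001000101111) mod 2 = 0+1+1+0+0+1+0+0+0+1+0+0+0+1+1 mod 2 = 0
  s[2] = (000111100001111)·(111001000101111) mod 2 = 0+0+0+0+0+1+0+0+0+0+0+1+1+1+1 mod 2 = 1
  s[3] = (000000011111111)·(111001000101111) mod 2 = 0+0+0+0+0+0+0+0+0+1+0+1+1+1+1 mod 2 = 1
Syndrome = 0011
Non-zero syndrome: error at position 12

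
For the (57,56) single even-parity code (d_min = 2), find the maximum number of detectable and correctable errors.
Detection only: up to d_min − 1 = 1 errors.
Correction: up to ⌊(d_min − 1)/2⌋ = ⌊1/2⌋ = 0 errors.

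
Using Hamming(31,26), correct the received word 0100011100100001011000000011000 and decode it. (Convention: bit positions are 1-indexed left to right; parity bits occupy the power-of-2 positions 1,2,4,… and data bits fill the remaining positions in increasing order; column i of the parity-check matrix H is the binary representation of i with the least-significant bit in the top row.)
Syndrome s = H · r^T (mod 2), r = 0100011100100001011000000011000:
  s[0] = (1010101010101010101010101010101)·(0100011100100001011000000011000) mod 2 = 0+0+0+0+0+0+1+0+0+0+1+0+0+0+0+0+0+0+1+0+0+0+0+0+0+0+1+0+0+0+0 mod 2 = 0
  s[1] = (0110011001100110011001100110011)·(0100011100100001011000000011000) mod 2 = 0+1+0+0+0+1+1+0+0+0+1+0+0+0+0+0+0+1+1+0+0+0+0+0+0+0+1+0+0+0+0 mod 2 = 1
  s[2] = (0001111000011110000111100001111)·(0100011100100001011000000011000) mod 2 = 0+0+0+0+0+1+1+0+0+0+0+0+0+0+0+0+0+0+0+0+0+0+0+0+0+0+0+1+0+0+0 mod 2 = 1
  s[3] = (0000000111111110000000011111111)·(0100011100100001011000000011000) mod 2 = 0+0+0+0+0+0+0+1+0+0+1+0+0+0+0+0+0+0+0+0+0+0+0+0+0+0+1+1+0+0+0 mod 2 = 0
  s[4] = (0000000000000001111111111111111)·(0100011100100001011000000011000) mod 2 = 0+0+0+0+0+0+0+0+0+0+0+0+0+0+0+1+0+1+1+0+0+0+0+0+0+0+1+1+0+0+0 mod 2 = 1
Syndrome = 01101
Column 22 of H equals this syndrome → error at bit 22 (1-indexed).
Flip bit 22: 0100011100100001011000000011000 → 0100011100100001011001000011000
Extract data bits at positions {3,5,6,7,9,10,11,12,13,14,15,17,18,19,20,21,22,23,24,25,26,27,28,29,30,31}: 00110010000011001000011000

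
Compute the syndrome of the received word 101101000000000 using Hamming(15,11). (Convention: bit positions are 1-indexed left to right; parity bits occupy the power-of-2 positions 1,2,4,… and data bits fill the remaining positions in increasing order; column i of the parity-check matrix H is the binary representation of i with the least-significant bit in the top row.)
Syndrome s = H · r^T (mod 2), r = 101101000000000:
  s[0] = (101010101010101)·(101101000000000) mod 2 = 1+0+1+0+0+0+0+0+0+0+0+0+0+0+0 mod 2 = 0
  s[1] = (011001100110011)·(101101000000000) mod 2 = 0+0+1+0+0+1+0+0+0+0+0+0+0+0+0 mod 2 = 0
  s[2] = (000111100001111)·(101101000000000) mod 2 = 0+0+0+1+0+1+0+0+0+0+0+0+0+0+0 mod 2 = 0
  s[3] = (000000011111111)·(101101000000000) mod 2 = 0+0+0+0+0+0+0+0+0+0+0+0+0+0+0 mod 2 = 0
Syndrome = 0000
s = 0: no error detected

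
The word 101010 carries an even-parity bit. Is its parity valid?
Sum of all bits: 1+0+1+0+1+0 = 3; 3 mod 2 = 1. Result is 1 → parity error detected.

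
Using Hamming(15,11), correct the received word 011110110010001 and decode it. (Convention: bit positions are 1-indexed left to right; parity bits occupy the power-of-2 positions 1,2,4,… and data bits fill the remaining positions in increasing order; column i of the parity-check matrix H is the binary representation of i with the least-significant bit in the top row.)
Syndrome s = H · r^T (mod 2), r = 011110110010001:
  s[0] = (101010101010101)·(011110110010001) mod 2 = 0+0+1+0+1+0+1+0+0+0+1+0+0+0+1 mod 2 = 1
  s[1] = (011001100110011)·(011110110010001) mod 2 = 0+1+1+0+0+0+1+0+0+0+1+0+0+0+1 mod 2 = 1
  s[2] = (000111100001111)·(011110110010001) mod 2 = 0+0+0+1+1+0+1+0+0+0+0+0+0+0+1 mod 2 = 0
  s[3] = (000000011111111)·(011110110010001) mod 2 = 0+0+0+0+0+0+0+1+0+0+1+0+0+0+1 mod 2 = 1
Syndrome = 1101
Column 11 of H equals this syndrome → error at bit 11 (1-indexed).
Flip bit 11: 011110110010001 → 011110110000001
Extract data bits at positions {3,5,6,7,9,10,11,12,13,14,15}: 11010000001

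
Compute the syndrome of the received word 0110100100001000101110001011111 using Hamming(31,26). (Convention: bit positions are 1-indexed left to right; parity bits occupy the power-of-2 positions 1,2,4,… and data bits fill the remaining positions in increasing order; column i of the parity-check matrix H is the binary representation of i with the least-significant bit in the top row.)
Syndrome s = H · r^T (mod 2), r = 0110100100001000101110001011111:
  s[0] = (1010101010101010101010101010101)·(0110100100001000101110001011111) mod 2 = 0+0+1+0+1+0+0+0+0+0+0+0+1+0+0+0+1+0+1+0+1+0+0+0+1+0+1+0+1+0+1 mod 2 = 0
  s[1] = (0110011001100110011001100110011)·(0110100100001000101110001011111) mod 2 = 0+1+1+0+0+0+0+0+0+0+0+0+0+0+0+0+0+0+1+0+0+0+0+0+0+0+1+0+0+1+1 mod 2 = 0
  s[2] = (0001111000011110000111100001111)·(0110100100001000101110001011111) mod 2 = 0+0+0+0+1+0+0+0+0+0+0+0+1+0+0+0+0+0+0+1+1+0+0+0+0+0+0+1+1+1+1 mod 2 = 0
  s[3] = (0000000111111110000000011111111)·(0110100100001000101110001011111) mod 2 = 0+0+0+0+0+0+0+1+0+0+0+0+1+0+0+0+0+0+0+0+0+0+0+0+1+0+1+1+1+1+1 mod 2 = 0
  s[4] = (0000000000000001111111111111111)·(0110100100001000101110001011111) mod 2 = 0+0+0+0+0+0+0+0+0+0+0+0+0+0+0+0+1+0+1+1+1+0+0+0+1+0+1+1+1+1+1 mod 2 = 0
Syndrome = 00000
s = 0: no error detected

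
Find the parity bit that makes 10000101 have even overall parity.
Sum of data bits: 1+0+0+0+0+1+0+1 = 3.
3 mod 2 = 1, so parity bit = 1.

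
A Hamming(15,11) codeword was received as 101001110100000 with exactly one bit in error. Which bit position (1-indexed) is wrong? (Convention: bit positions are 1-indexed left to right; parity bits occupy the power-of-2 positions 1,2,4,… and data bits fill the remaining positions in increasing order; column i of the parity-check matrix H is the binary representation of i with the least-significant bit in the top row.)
Syndrome s = H · r^T (mod 2), r = 101001110100000:
  s[0] = (101010101010101)·(101001110100000) mod 2 = 1+0+1+0+0+0+1+0+0+0+0+0+0+0+0 mod 2 = 1
  s[1] = (011001100110011)·(101001110100000) mod 2 = 0+0+1+0+0+1+1+0+0+1+0+0+0+0+0 mod 2 = 0
  s[2] = (000111100001111)·(101001110100000) mod 2 = 0+0+0+0+0+1+1+0+0+0+0+0+0+0+0 mod 2 = 0
  s[3] = (000000011111111)·(101001110100000) mod 2 = 0+0+0+0+0+0+0+1+0+1+0+0+0+0+0 mod 2 = 0
Syndrome = 1000
Column i of H is the binary representation of i, so the syndrome is the binary index of the flipped bit.
Read s = 1000 with s[0] as LSB: 1·2^0 + 0·2^1 + 0·2^2 + 0·2^3 = 1.
Error is at bit position 1.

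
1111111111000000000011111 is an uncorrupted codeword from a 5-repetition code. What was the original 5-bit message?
Split into 5-bit blocks: 11111 11111 00000 00000 11111
Data = 11001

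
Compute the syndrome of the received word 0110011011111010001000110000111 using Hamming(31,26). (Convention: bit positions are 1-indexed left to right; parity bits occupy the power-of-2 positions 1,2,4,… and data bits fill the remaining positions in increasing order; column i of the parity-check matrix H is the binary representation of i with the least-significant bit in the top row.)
Syndrome s = H · r^T (mod 2), r = 0110011011111010001000110000111:
  s[0] = (1010101010101010101010101010101)·(0110011011111010001000110000111) mod 2 = 0+0+1+0+0+0+1+0+1+0+1+0+1+0+1+0+0+0+1+0+0+0+1+0+0+0+0+0+1+0+1 mod 2 = 0
  s[1] = (0110011001100110011001100110011)·(0110011011111010001000110000111) mod 2 = 0+1+1+0+0+1+1+0+0+1+1+0+0+0+1+0+0+0+1+0+0+0+1+0+0+0+0+0+0+1+1 mod 2 = 1
  s[2] = (0001111000011110000111100001111)·(0110011011111010001000110000111) mod 2 = 0+0+0+0+0+1+1+0+0+0+0+1+1+0+1+0+0+0+0+0+0+0+1+0+0+0+0+0+1+1+1 mod 2 = 1
  s[3] = (0000000111111110000000011111111)·(0110011011111010001000110000111) mod 2 = 0+0+0+0+0+0+0+0+1+1+1+1+1+0+1+0+0+0+0+0+0+0+0+1+0+0+0+0+1+1+1 mod 2 = 0
  s[4] = (0000000000000001111111111111111)·(0110011011111010001000110000111) mod 2 = 0+0+0+0+0+0+0+0+0+0+0+0+0+0+0+0+0+0+1+0+0+0+1+1+0+0+0+0+1+1+1 mod 2 = 0
Syndrome = 01100
Non-zero syndrome: error at position 6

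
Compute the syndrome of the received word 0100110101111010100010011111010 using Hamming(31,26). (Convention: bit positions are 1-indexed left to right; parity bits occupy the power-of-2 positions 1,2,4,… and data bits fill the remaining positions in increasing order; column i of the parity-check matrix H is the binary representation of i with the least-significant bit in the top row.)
Syndrome s = H · r^T (mod 2), r = 0100110101111010100010011111010:
  s[0] = (1010101010101010101010101010101)·(0100110101111010100010011111010) mod 2 = 0+0+0+0+1+0+0+0+0+0+1+0+1+0+1+0+1+0+0+0+1+0+0+0+1+0+1+0+0+0+0 mod 2 = 0
  s[1] = (0110011001100110011001100110011)·(0100110101111010100010011111010) mod 2 = 0+1+0+0+0+1+0+0+0+1+1+0+0+0+1+0+0+0+0+0+0+0+0+0+0+1+1+0+0+1+0 mod 2 = 0
  s[2] = (0001111000011110000111100001111)·(0100110101111010100010011111010) mod 2 = 0+0+0+0+1+1+0+0+0+0+0+1+1+0+1+0+0+0+0+0+1+0+0+0+0+0+0+1+0+1+0 mod 2 = 0
  s[3] = (0000000111111110000000011111111)·(0100110101111010100010011111010) mod 2 = 0+0+0+0+0+0+0+1+0+1+1+1+1+0+1+0+0+0+0+0+0+0+0+1+1+1+1+1+0+1+0 mod 2 = 0
  s[4] = (0000000000000001111111111111111)·(0100110101111010100010011111010) mod 2 = 0+0+0+0+0+0+0+0+0+0+0+0+0+0+0+0+1+0+0+0+1+0+0+1+1+1+1+1+0+1+0 mod 2 = 0
Syndrome = 00000
s = 0: no error detected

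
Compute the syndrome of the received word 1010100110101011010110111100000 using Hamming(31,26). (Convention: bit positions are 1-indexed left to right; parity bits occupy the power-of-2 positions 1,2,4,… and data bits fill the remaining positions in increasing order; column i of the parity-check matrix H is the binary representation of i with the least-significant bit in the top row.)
Syndrome s = H · r^T (mod 2), r = 1010100110101011010110111100000:
  s[0] = (1010101010101010101010101010101)·(1010100110101011010110111100000) mod 2 = 1+0+1+0+1+0+0+0+1+0+1+0+1+0+1+0+0+0+0+0+1+0+1+0+1+0+0+0+0+0+0 mod 2 = 0
  s[1] = (0110011001100110011001100110011)·(1010100110101011010110111100000) mod 2 = 0+0+1+0+0+0+0+0+0+0+1+0+0+0+1+0+0+1+0+0+0+0+1+0+0+1+0+0+0+0+0 mod 2 = 0
  s[2] = (0001111000011110000111100001111)·(1010100110101011010110111100000) mod 2 = 0+0+0+0+1+0+0+0+0+0+0+0+1+0+1+0+0+0+0+1+1+0+1+0+0+0+0+0+0+0+0 mod 2 = 0
  s[3] = (0000000111111110000000011111111)·(1010100110101011010110111100000) mod 2 = 0+0+0+0+0+0+0+1+1+0+1+0+1+0+1+0+0+0+0+0+0+0+0+1+1+1+0+0+0+0+0 mod 2 = 0
  s[4] = (0000000000000001111111111111111)·(1010100110101011010110111100000) mod 2 = 0+0+0+0+0+0+0+0+0+0+0+0+0+0+0+1+0+1+0+1+1+0+1+1+1+1+0+0+0+0+0 mod 2 = 0
Syndrome = 00000
s = 0: no error detected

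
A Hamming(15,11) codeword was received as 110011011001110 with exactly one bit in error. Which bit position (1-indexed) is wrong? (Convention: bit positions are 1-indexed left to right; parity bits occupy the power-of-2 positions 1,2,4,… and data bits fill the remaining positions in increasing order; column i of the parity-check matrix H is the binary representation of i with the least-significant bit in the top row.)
Syndrome s = H · r^T (mod 2), r = 110011011001110:
  s[0] = (101010101010101)·(110011011001110) mod 2 = 1+0+0+0+1+0+0+0+1+0+0+0+1+0+0 mod 2 = 0
  s[1] = (011001100110011)·(110011011001110) mod 2 = 0+1+0+0+0+1+0+0+0+0+0+0+0+1+0 mod 2 = 1
  s[2] = (000111100001111)·(110011011001110) mod 2 = 0+0+0+0+1+1+0+0+0+0+0+1+1+1+0 mod 2 = 1
  s[3] = (000000011111111)·(110011011001110) mod 2 = 0+0+0+0+0+0+0+1+1+0+0+1+1+1+0 mod 2 = 1
Syndrome = 0111
Column i of H is the binary representation of i, so the syndrome is the binary index of the flipped bit.
Read s = 0111 with s[0] as LSB: 0·2^0 + 1·2^1 + 1·2^2 + 1·2^3 = 14.
Error is at bit position 14.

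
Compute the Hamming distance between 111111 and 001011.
XOR = 110100, count of 1s = 3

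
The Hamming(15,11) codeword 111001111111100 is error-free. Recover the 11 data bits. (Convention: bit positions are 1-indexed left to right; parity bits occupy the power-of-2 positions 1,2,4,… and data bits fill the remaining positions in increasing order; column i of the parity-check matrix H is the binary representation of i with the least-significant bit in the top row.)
Parity bits occupy power-of-2 positions; data bits are at positions {3,5,6,7,9,10,11,12,13,14,15} (1-indexed).
Extract: c[3]=1 c[5]=0 c[6]=1 c[7]=1 c[9]=1 c[10]=1 c[11]=1 c[12]=1 c[13]=1 c[14]=0 c[15]=0
Data = 10111111100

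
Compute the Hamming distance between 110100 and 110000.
XOR = 000100, count of 1s = 1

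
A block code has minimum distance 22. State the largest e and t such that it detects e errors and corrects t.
(a) Detection requires d_min ≥ e+1, so e ≤ d_min − 1 = 21.
(b) Correction requires d_min ≥ 2t+1, so t ≤ ⌊(d_min − 1)/2⌋ = ⌊21/2⌋ = 10.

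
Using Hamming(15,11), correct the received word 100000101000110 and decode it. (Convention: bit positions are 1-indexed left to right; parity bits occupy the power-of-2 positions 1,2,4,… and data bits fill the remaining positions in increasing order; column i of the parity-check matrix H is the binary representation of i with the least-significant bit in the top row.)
Syndrome s = H · r^T (mod 2), r = 100000101000110:
  s[0] = (101010101010101)·(100000101000110) mod 2 = 1+0+0+0+0+0+1+0+1+0+0+0+1+0+0 mod 2 = 0
  s[1] = (011001100110011)·(100000101000110) mod 2 = 0+0+0+0+0+0+1+0+0+0+0+0+0+1+0 mod 2 = 0
  s[2] = (000111100001111)·(100000101000110) mod 2 = 0+0+0+0+0+0+1+0+0+0+0+0+1+1+0 mod 2 = 1
  s[3] = (000000011111111)·(100000101000110) mod 2 = 0+0+0+0+0+0+0+0+1+0+0+0+1+1+0 mod 2 = 1
Syndrome = 0011
Column 12 of H equals this syndrome → error at bit 12 (1-indexed).
Flip bit 12: 100000101000110 → 100000101001110
Extract data bits at positions {3,5,6,7,9,10,11,12,13,14,15}: 00011001110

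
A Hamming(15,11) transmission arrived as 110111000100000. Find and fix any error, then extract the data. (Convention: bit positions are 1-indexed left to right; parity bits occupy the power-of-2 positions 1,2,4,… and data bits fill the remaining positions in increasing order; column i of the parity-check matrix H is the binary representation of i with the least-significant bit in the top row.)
Syndrome s = H · r^T (mod 2), r = 110111000100000:
  s[0] = (101010101010101)·(110111000100000) mod 2 = 1+0+0+0+1+0+0+0+0+0+0+0+0+0+0 mod 2 = 0
  s[1] = (011001100110011)·(110111000100000) mod 2 = 0+1+0+0+0+1+0+0+0+1+0+0+0+0+0 mod 2 = 1
  s[2] = (000111100001111)·(110111000100000) mod 2 = 0+0+0+1+1+1+0+0+0+0+0+0+0+0+0 mod 2 = 1
  s[3] = (000000011111111)·(110111000100000) mod 2 = 0+0+0+0+0+0+0+0+0+1+0+0+0+0+0 mod 2 = 1
Syndrome = 0111
Column 14 of H equals this syndrome → error at bit 14 (1-indexed).
Flip bit 14: 110111000100000 → 110111000100010
Extract data bits at positions {3,5,6,7,9,10,11,12,13,14,15}: 01100100010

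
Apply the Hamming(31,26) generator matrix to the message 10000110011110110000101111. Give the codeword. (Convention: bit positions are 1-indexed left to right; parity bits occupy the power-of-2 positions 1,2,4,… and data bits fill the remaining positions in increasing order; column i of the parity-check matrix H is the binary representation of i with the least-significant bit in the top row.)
Codeword c = d · G (mod 2), d = 10000110011110110000101111:
  c[0] = d·G[:,0] = (10000110011110110000101111)·(11011010101101010101010101) mod 2 = 1+0+0+0+0+0+1+0+0+0+1+1+0+0+0+1+0+0+0+0+0+0+0+1+0+1 mod 2 = 1
  c[1] = d·G[:,1] = (10000110011110110000101111)·(10110110011011001100110011) mod 2 = 1+0+0+0+0+1+1+0+0+1+1+0+1+0+0+0+0+0+0+0+1+0+0+0+1+1 mod 2 = 1
  c[2] = d·G[:,2] = (10000110011110110000101111)·(10000000000000000000000000) mod 2 = 1+0+0+0+0+0+0+0+0+0+0+0+0+0+0+0+0+0+0+0+0+0+0+0+0+0 mod 2 = 1
  c[3] = d·G[:,3] = (10000110011110110000101111)·(01110001111000111100001111) mod 2 = 0+0+0+0+0+0+0+0+0+1+1+0+0+0+1+1+0+0+0+0+0+0+1+1+1+1 mod 2 = 0
  c[4] = d·G[:,4] = (10000110011110110000101111)·(01000000000000000000000000) mod 2 = 0+0+0+0+0+0+0+0+0+0+0+0+0+0+0+0+0+0+0+0+0+0+0+0+0+0 mod 2 = 0
  c[5] = d·G[:,5] = (10000110011110110000101111)·(00100000000000000000000000) mod 2 = 0+0+0+0+0+0+0+0+0+0+0+0+0+0+0+0+0+0+0+0+0+0+0+0+0+0 mod 2 = 0
  c[6] = d·G[:,6] = (10000110011110110000101111)·(00010000000000000000000000) mod 2 = 0+0+0+0+0+0+0+0+0+0+0+0+0+0+0+0+0+0+0+0+0+0+0+0+0+0 mod 2 = 0
  c[7] = d·G[:,7] = (10000110011110110000101111)·(00001111111000000011111111) mod 2 = 0+0+0+0+0+1+1+0+0+1+1+0+0+0+0+0+0+0+0+0+1+0+1+1+1+1 mod 2 = 1
  c[8] = d·G[:,8] = (10000110011110110000101111)·(00001000000000000000000000) mod 2 = 0+0+0+0+0+0+0+0+0+0+0+0+0+0+0+0+0+0+0+0+0+0+0+0+0+0 mod 2 = 0
  c[9] = d·G[:,9] = (10000110011110110000101111)·(00000100000000000000000000) mod 2 = 0+0+0+0+0+1+0+0+0+0+0+0+0+0+0+0+0+0+0+0+0+0+0+0+0+0 mod 2 = 1
  c[10] = d·G[:,10] = (10000110011110110000101111)·(00000010000000000000000000) mod 2 = 0+0+0+0+0+0+1+0+0+0+0+0+0+0+0+0+0+0+0+0+0+0+0+0+0+0 mod 2 = 1
  c[11] = d·G[:,11] = (10000110011110110000101111)·(00000001000000000000000000) mod 2 = 0+0+0+0+0+0+0+0+0+0+0+0+0+0+0+0+0+0+0+0+0+0+0+0+0+0 mod 2 = 0
  c[12] = d·G[:,12] = (10000110011110110000101111)·(00000000100000000000000000) mod 2 = 0+0+0+0+0+0+0+0+0+0+0+0+0+0+0+0+0+0+0+0+0+0+0+0+0+0 mod 2 = 0
  c[13] = d·G[:,13] = (10000110011110110000101111)·(00000000010000000000000000) mod 2 = 0+0+0+0+0+0+0+0+0+1+0+0+0+0+0+0+0+0+0+0+0+0+0+0+0+0 mod 2 = 1
  c[14] = d·G[:,14] = (10000110011110110000101111)·(00000000001000000000000000) mod 2 = 0+0+0+0+0+0+0+0+0+0+1+0+0+0+0+0+0+0+0+0+0+0+0+0+0+0 mod 2 = 1
  c[15] = d·G[:,15] = (10000110011110110000101111)·(00000000000111111111111111) mod 2 = 0+0+0+0+0+0+0+0+0+0+0+1+1+0+1+1+0+0+0+0+1+0+1+1+1+1 mod 2 = 1
  c[16] = d·G[:,16] = (10000110011110110000101111)·(00000000000100000000000000) mod 2 = 0+0+0+0+0+0+0+0+0+0+0+1+0+0+0+0+0+0+0+0+0+0+0+0+0+0 mod 2 = 1
  c[17] = d·G[:,17] = (10000110011110110000101111)·(00000000000010000000000000) mod 2 = 0+0+0+0+0+0+0+0+0+0+0+0+1+0+0+0+0+0+0+0+0+0+0+0+0+0 mod 2 = 1
  c[18] = d·G[:,18] = (10000110011110110000101111)·(00000000000001000000000000) mod 2 = 0+0+0+0+0+0+0+0+0+0+0+0+0+0+0+0+0+0+0+0+0+0+0+0+0+0 mod 2 = 0
  c[19] = d·G[:,19] = (10000110011110110000101111)·(00000000000000100000000000) mod 2 = 0+0+0+0+0+0+0+0+0+0+0+0+0+0+1+0+0+0+0+0+0+0+0+0+0+0 mod 2 = 1
  c[20] = d·G[:,20] = (10000110011110110000101111)·(00000000000000010000000000) mod 2 = 0+0+0+0+0+0+0+0+0+0+0+0+0+0+0+1+0+0+0+0+0+0+0+0+0+0 mod 2 = 1
  c[21] = d·G[:,21] = (10000110011110110000101111)·(00000000000000001000000000) mod 2 = 0+0+0+0+0+0+0+0+0+0+0+0+0+0+0+0+0+0+0+0+0+0+0+0+0+0 mod 2 = 0
  c[22] = d·G[:,22] = (10000110011110110000101111)·(00000000000000000100000000) mod 2 = 0+0+0+0+0+0+0+0+0+0+0+0+0+0+0+0+0+0+0+0+0+0+0+0+0+0 mod 2 = 0
  c[23] = d·G[:,23] = (10000110011110110000101111)·(00000000000000000010000000) mod 2 = 0+0+0+0+0+0+0+0+0+0+0+0+0+0+0+0+0+0+0+0+0+0+0+0+0+0 mod 2 = 0
  c[24] = d·G[:,24] = (10000110011110110000101111)·(00000000000000000001000000) mod 2 = 0+0+0+0+0+0+0+0+0+0+0+0+0+0+0+0+0+0+0+0+0+0+0+0+0+0 mod 2 = 0
  c[25] = d·G[:,25] = (10000110011110110000101111)·(00000000000000000000100000) mod 2 = 0+0+0+0+0+0+0+0+0+0+0+0+0+0+0+0+0+0+0+0+1+0+0+0+0+0 mod 2 = 1
  c[26] = d·G[:,26] = (10000110011110110000101111)·(00000000000000000000010000) mod 2 = 0+0+0+0+0+0+0+0+0+0+0+0+0+0+0+0+0+0+0+0+0+0+0+0+0+0 mod 2 = 0
  c[27] = d·G[:,27] = (10000110011110110000101111)·(00000000000000000000001000) mod 2 = 0+0+0+0+0+0+0+0+0+0+0+0+0+0+0+0+0+0+0+0+0+0+1+0+0+0 mod 2 = 1
  c[28] = d·G[:,28] = (10000110011110110000101111)·(00000000000000000000000100) mod 2 = 0+0+0+0+0+0+0+0+0+0+0+0+0+0+0+0+0+0+0+0+0+0+0+1+0+0 mod 2 = 1
  c[29] = d·G[:,29] = (10000110011110110000101111)·(00000000000000000000000010) mod 2 = 0+0+0+0+0+0+0+0+0+0+0+0+0+0+0+0+0+0+0+0+0+0+0+0+1+0 mod 2 = 1
  c[30] = d·G[:,30] = (10000110011110110000101111)·(00000000000000000000000001) mod 2 = 0+0+0+0+0+0+0+0+0+0+0+0+0+0+0+0+0+0+0+0+0+0+0+0+0+1 mod 2 = 1
Codeword = 1110000101100111110110000101111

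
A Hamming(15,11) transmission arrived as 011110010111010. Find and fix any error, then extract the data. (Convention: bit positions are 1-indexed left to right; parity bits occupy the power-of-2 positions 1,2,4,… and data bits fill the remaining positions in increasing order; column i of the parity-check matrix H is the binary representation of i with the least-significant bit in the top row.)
Syndrome s = H · r^T (mod 2), r = 011110010111010:
  s[0] = (101010101010101)·(011110010111010) mod 2 = 0+0+1+0+1+0+0+0+0+0+1+0+0+0+0 mod 2 = 1
  s[1] = (011001100110011)·(011110010111010) mod 2 = 0+1+1+0+0+0+0+0+0+1+1+0+0+1+0 mod 2 = 1
  s[2] = (000111100001111)·(011110010111010) mod 2 = 0+0+0+1+1+0+0+0+0+0+0+1+0+1+0 mod 2 = 0
  s[3] = (000000011111111)·(011110010111010) mod 2 = 0+0+0+0+0+0+0+1+0+1+1+1+0+1+0 mod 2 = 1
Syndrome = 1101
Column 11 of H equals this syndrome → error at bit 11 (1-indexed).
Flip bit 11: 011110010111010 → 011110010101010
Extract data bits at positions {3,5,6,7,9,10,11,12,13,14,15}: 11000101010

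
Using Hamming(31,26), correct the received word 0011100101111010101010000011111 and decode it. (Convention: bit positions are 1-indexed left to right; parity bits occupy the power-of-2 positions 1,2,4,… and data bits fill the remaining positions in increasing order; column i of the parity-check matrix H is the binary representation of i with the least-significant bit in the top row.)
Syndrome s = H · r^T (mod 2), r = 0011100101111010101010000011111:
  s[0] = (1010101010101010101010101010101)·(0011100101111010101010000011111) mod 2 = 0+0+1+0+1+0+0+0+0+0+1+0+1+0+1+0+1+0+1+0+1+0+0+0+0+0+1+0+1+0+1 mod 2 = 1
  s[1] = (0110011001100110011001100110011)·(0011100101111010101010000011111) mod 2 = 0+0+1+0+0+0+0+0+0+1+1+0+0+0+1+0+0+0+1+0+0+0+0+0+0+0+1+0+0+1+1 mod 2 = 0
  s[2] = (0001111000011110000111100001111)·(0011100101111010101010000011111) mod 2 = 0+0+0+1+1+0+0+0+0+0+0+1+1+0+1+0+0+0+0+0+1+0+0+0+0+0+0+1+1+1+1 mod 2 = 0
  s[3] = (0000000111111110000000011111111)·(0011100101111010101010000011111) mod 2 = 0+0+0+0+0+0+0+1+0+1+1+1+1+0+1+0+0+0+0+0+0+0+0+0+0+0+1+1+1+1+1 mod 2 = 1
  s[4] = (0000000000000001111111111111111)·(0011100101111010101010000011111) mod 2 = 0+0+0+0+0+0+0+0+0+0+0+0+0+0+0+0+1+0+1+0+1+0+0+0+0+0+1+1+1+1+1 mod 2 = 0
Syndrome = 10010
Column 9 of H equals this syndrome → error at bit 9 (1-indexed).
Flip bit 9: 0011100101111010101010000011111 → 0011100111111010101010000011111
Extract data bits at positions {3,5,6,7,9,10,11,12,13,14,15,17,18,19,20,21,22,23,24,25,26,27,28,29,30,31}: 11001111101101010000011111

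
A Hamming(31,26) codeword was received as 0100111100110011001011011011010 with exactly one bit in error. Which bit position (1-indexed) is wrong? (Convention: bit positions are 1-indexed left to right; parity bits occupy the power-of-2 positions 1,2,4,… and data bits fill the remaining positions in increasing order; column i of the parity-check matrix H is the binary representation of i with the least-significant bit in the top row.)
Syndrome s = H · r^T (mod 2), r = 0100111100110011001011011011010:
  s[0] = (1010101010101010101010101010101)·(0100111100110011001011011011010) mod 2 = 0+0+0+0+1+0+1+0+0+0+1+0+0+0+1+0+0+0+1+0+1+0+0+0+1+0+1+0+0+0+0 mod 2 = 0
  s[1] = (0110011001100110011001100110011)·(0100111100110011001011011011010) mod 2 = 0+1+0+0+0+1+1+0+0+0+1+0+0+0+1+0+0+0+1+0+0+1+0+0+0+0+1+0+0+1+0 mod 2 = 1
  s[2] = (0001111000011110000111100001111)·(0100111100110011001011011011010) mod 2 = 0+0+0+0+1+1+1+0+0+0+0+1+0+0+1+0+0+0+0+0+1+1+0+0+0+0+0+1+0+1+0 mod 2 = 1
  s[3] = (0000000111111110000000011111111)·(0100111100110011001011011011010) mod 2 = 0+0+0+0+0+0+0+1+0+0+1+1+0+0+1+0+0+0+0+0+0+0+0+1+1+0+1+1+0+1+0 mod 2 = 1
  s[4] = (0000000000000001111111111111111)·(0100111100110011001011011011010) mod 2 = 0+0+0+0+0+0+0+0+0+0+0+0+0+0+0+1+0+0+1+0+1+1+0+1+1+0+1+1+0+1+0 mod 2 = 1
Syndrome = 01111
Column i of H is the binary representation of i, so the syndrome is the binary index of the flipped bit.
Read s = 01111 with s[0] as LSB: 0·2^0 + 1·2^1 + 1·2^2 + 1·2^3 + 1·2^4 = 30.
Error is at bit position 30.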